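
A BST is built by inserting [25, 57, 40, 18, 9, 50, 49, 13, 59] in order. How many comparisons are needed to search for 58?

Search path for 58: 25 -> 57 -> 59
Found: False
Comparisons: 3


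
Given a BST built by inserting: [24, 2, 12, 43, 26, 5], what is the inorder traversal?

Tree insertion order: [24, 2, 12, 43, 26, 5]
Tree (level-order array): [24, 2, 43, None, 12, 26, None, 5]
Inorder traversal: [2, 5, 12, 24, 26, 43]


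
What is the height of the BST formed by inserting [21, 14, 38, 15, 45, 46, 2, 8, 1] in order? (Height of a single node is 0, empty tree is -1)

Insertion order: [21, 14, 38, 15, 45, 46, 2, 8, 1]
Tree (level-order array): [21, 14, 38, 2, 15, None, 45, 1, 8, None, None, None, 46]
Compute height bottom-up (empty subtree = -1):
  height(1) = 1 + max(-1, -1) = 0
  height(8) = 1 + max(-1, -1) = 0
  height(2) = 1 + max(0, 0) = 1
  height(15) = 1 + max(-1, -1) = 0
  height(14) = 1 + max(1, 0) = 2
  height(46) = 1 + max(-1, -1) = 0
  height(45) = 1 + max(-1, 0) = 1
  height(38) = 1 + max(-1, 1) = 2
  height(21) = 1 + max(2, 2) = 3
Height = 3


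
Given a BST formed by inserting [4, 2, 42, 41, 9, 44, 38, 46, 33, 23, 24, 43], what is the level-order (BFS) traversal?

Tree insertion order: [4, 2, 42, 41, 9, 44, 38, 46, 33, 23, 24, 43]
Tree (level-order array): [4, 2, 42, None, None, 41, 44, 9, None, 43, 46, None, 38, None, None, None, None, 33, None, 23, None, None, 24]
BFS from the root, enqueuing left then right child of each popped node:
  queue [4] -> pop 4, enqueue [2, 42], visited so far: [4]
  queue [2, 42] -> pop 2, enqueue [none], visited so far: [4, 2]
  queue [42] -> pop 42, enqueue [41, 44], visited so far: [4, 2, 42]
  queue [41, 44] -> pop 41, enqueue [9], visited so far: [4, 2, 42, 41]
  queue [44, 9] -> pop 44, enqueue [43, 46], visited so far: [4, 2, 42, 41, 44]
  queue [9, 43, 46] -> pop 9, enqueue [38], visited so far: [4, 2, 42, 41, 44, 9]
  queue [43, 46, 38] -> pop 43, enqueue [none], visited so far: [4, 2, 42, 41, 44, 9, 43]
  queue [46, 38] -> pop 46, enqueue [none], visited so far: [4, 2, 42, 41, 44, 9, 43, 46]
  queue [38] -> pop 38, enqueue [33], visited so far: [4, 2, 42, 41, 44, 9, 43, 46, 38]
  queue [33] -> pop 33, enqueue [23], visited so far: [4, 2, 42, 41, 44, 9, 43, 46, 38, 33]
  queue [23] -> pop 23, enqueue [24], visited so far: [4, 2, 42, 41, 44, 9, 43, 46, 38, 33, 23]
  queue [24] -> pop 24, enqueue [none], visited so far: [4, 2, 42, 41, 44, 9, 43, 46, 38, 33, 23, 24]
Result: [4, 2, 42, 41, 44, 9, 43, 46, 38, 33, 23, 24]


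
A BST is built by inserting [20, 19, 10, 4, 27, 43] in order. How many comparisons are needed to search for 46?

Search path for 46: 20 -> 27 -> 43
Found: False
Comparisons: 3


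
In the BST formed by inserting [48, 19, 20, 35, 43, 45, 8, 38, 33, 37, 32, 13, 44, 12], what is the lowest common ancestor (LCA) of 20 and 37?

Tree insertion order: [48, 19, 20, 35, 43, 45, 8, 38, 33, 37, 32, 13, 44, 12]
Tree (level-order array): [48, 19, None, 8, 20, None, 13, None, 35, 12, None, 33, 43, None, None, 32, None, 38, 45, None, None, 37, None, 44]
In a BST, the LCA of p=20, q=37 is the first node v on the
root-to-leaf path with p <= v <= q (go left if both < v, right if both > v).
Walk from root:
  at 48: both 20 and 37 < 48, go left
  at 19: both 20 and 37 > 19, go right
  at 20: 20 <= 20 <= 37, this is the LCA
LCA = 20


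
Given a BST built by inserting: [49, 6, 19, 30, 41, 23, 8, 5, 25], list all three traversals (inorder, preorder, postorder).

Tree insertion order: [49, 6, 19, 30, 41, 23, 8, 5, 25]
Tree (level-order array): [49, 6, None, 5, 19, None, None, 8, 30, None, None, 23, 41, None, 25]
Inorder (L, root, R): [5, 6, 8, 19, 23, 25, 30, 41, 49]
Preorder (root, L, R): [49, 6, 5, 19, 8, 30, 23, 25, 41]
Postorder (L, R, root): [5, 8, 25, 23, 41, 30, 19, 6, 49]


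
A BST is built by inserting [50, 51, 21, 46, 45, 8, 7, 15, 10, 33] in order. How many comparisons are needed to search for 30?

Search path for 30: 50 -> 21 -> 46 -> 45 -> 33
Found: False
Comparisons: 5


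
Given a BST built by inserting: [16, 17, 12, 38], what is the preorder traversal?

Tree insertion order: [16, 17, 12, 38]
Tree (level-order array): [16, 12, 17, None, None, None, 38]
Preorder traversal: [16, 12, 17, 38]


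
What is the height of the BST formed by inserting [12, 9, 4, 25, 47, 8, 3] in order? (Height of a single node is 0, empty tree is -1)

Insertion order: [12, 9, 4, 25, 47, 8, 3]
Tree (level-order array): [12, 9, 25, 4, None, None, 47, 3, 8]
Compute height bottom-up (empty subtree = -1):
  height(3) = 1 + max(-1, -1) = 0
  height(8) = 1 + max(-1, -1) = 0
  height(4) = 1 + max(0, 0) = 1
  height(9) = 1 + max(1, -1) = 2
  height(47) = 1 + max(-1, -1) = 0
  height(25) = 1 + max(-1, 0) = 1
  height(12) = 1 + max(2, 1) = 3
Height = 3


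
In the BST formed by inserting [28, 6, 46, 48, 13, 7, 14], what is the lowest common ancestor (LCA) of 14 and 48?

Tree insertion order: [28, 6, 46, 48, 13, 7, 14]
Tree (level-order array): [28, 6, 46, None, 13, None, 48, 7, 14]
In a BST, the LCA of p=14, q=48 is the first node v on the
root-to-leaf path with p <= v <= q (go left if both < v, right if both > v).
Walk from root:
  at 28: 14 <= 28 <= 48, this is the LCA
LCA = 28


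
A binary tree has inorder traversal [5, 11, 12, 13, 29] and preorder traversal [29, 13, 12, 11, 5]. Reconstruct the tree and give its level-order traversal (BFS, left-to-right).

Inorder:  [5, 11, 12, 13, 29]
Preorder: [29, 13, 12, 11, 5]
Algorithm: preorder visits root first, so consume preorder in order;
for each root, split the current inorder slice at that value into
left-subtree inorder and right-subtree inorder, then recurse.
Recursive splits:
  root=29; inorder splits into left=[5, 11, 12, 13], right=[]
  root=13; inorder splits into left=[5, 11, 12], right=[]
  root=12; inorder splits into left=[5, 11], right=[]
  root=11; inorder splits into left=[5], right=[]
  root=5; inorder splits into left=[], right=[]
Reconstructed level-order: [29, 13, 12, 11, 5]


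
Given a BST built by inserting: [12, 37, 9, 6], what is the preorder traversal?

Tree insertion order: [12, 37, 9, 6]
Tree (level-order array): [12, 9, 37, 6]
Preorder traversal: [12, 9, 6, 37]


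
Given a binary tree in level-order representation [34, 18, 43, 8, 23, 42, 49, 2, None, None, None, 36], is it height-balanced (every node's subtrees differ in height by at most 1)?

Tree (level-order array): [34, 18, 43, 8, 23, 42, 49, 2, None, None, None, 36]
Definition: a tree is height-balanced if, at every node, |h(left) - h(right)| <= 1 (empty subtree has height -1).
Bottom-up per-node check:
  node 2: h_left=-1, h_right=-1, diff=0 [OK], height=0
  node 8: h_left=0, h_right=-1, diff=1 [OK], height=1
  node 23: h_left=-1, h_right=-1, diff=0 [OK], height=0
  node 18: h_left=1, h_right=0, diff=1 [OK], height=2
  node 36: h_left=-1, h_right=-1, diff=0 [OK], height=0
  node 42: h_left=0, h_right=-1, diff=1 [OK], height=1
  node 49: h_left=-1, h_right=-1, diff=0 [OK], height=0
  node 43: h_left=1, h_right=0, diff=1 [OK], height=2
  node 34: h_left=2, h_right=2, diff=0 [OK], height=3
All nodes satisfy the balance condition.
Result: Balanced


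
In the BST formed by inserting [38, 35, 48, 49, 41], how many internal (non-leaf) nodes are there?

Tree built from: [38, 35, 48, 49, 41]
Tree (level-order array): [38, 35, 48, None, None, 41, 49]
Rule: An internal node has at least one child.
Per-node child counts:
  node 38: 2 child(ren)
  node 35: 0 child(ren)
  node 48: 2 child(ren)
  node 41: 0 child(ren)
  node 49: 0 child(ren)
Matching nodes: [38, 48]
Count of internal (non-leaf) nodes: 2


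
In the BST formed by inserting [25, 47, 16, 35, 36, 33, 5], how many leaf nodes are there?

Tree built from: [25, 47, 16, 35, 36, 33, 5]
Tree (level-order array): [25, 16, 47, 5, None, 35, None, None, None, 33, 36]
Rule: A leaf has 0 children.
Per-node child counts:
  node 25: 2 child(ren)
  node 16: 1 child(ren)
  node 5: 0 child(ren)
  node 47: 1 child(ren)
  node 35: 2 child(ren)
  node 33: 0 child(ren)
  node 36: 0 child(ren)
Matching nodes: [5, 33, 36]
Count of leaf nodes: 3


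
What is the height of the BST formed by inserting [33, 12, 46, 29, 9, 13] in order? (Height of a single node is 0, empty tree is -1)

Insertion order: [33, 12, 46, 29, 9, 13]
Tree (level-order array): [33, 12, 46, 9, 29, None, None, None, None, 13]
Compute height bottom-up (empty subtree = -1):
  height(9) = 1 + max(-1, -1) = 0
  height(13) = 1 + max(-1, -1) = 0
  height(29) = 1 + max(0, -1) = 1
  height(12) = 1 + max(0, 1) = 2
  height(46) = 1 + max(-1, -1) = 0
  height(33) = 1 + max(2, 0) = 3
Height = 3


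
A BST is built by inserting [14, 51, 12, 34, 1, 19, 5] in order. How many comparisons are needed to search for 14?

Search path for 14: 14
Found: True
Comparisons: 1


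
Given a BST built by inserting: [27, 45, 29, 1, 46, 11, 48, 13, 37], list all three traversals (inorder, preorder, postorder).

Tree insertion order: [27, 45, 29, 1, 46, 11, 48, 13, 37]
Tree (level-order array): [27, 1, 45, None, 11, 29, 46, None, 13, None, 37, None, 48]
Inorder (L, root, R): [1, 11, 13, 27, 29, 37, 45, 46, 48]
Preorder (root, L, R): [27, 1, 11, 13, 45, 29, 37, 46, 48]
Postorder (L, R, root): [13, 11, 1, 37, 29, 48, 46, 45, 27]


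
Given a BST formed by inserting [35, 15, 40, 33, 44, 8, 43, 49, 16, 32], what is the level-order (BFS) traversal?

Tree insertion order: [35, 15, 40, 33, 44, 8, 43, 49, 16, 32]
Tree (level-order array): [35, 15, 40, 8, 33, None, 44, None, None, 16, None, 43, 49, None, 32]
BFS from the root, enqueuing left then right child of each popped node:
  queue [35] -> pop 35, enqueue [15, 40], visited so far: [35]
  queue [15, 40] -> pop 15, enqueue [8, 33], visited so far: [35, 15]
  queue [40, 8, 33] -> pop 40, enqueue [44], visited so far: [35, 15, 40]
  queue [8, 33, 44] -> pop 8, enqueue [none], visited so far: [35, 15, 40, 8]
  queue [33, 44] -> pop 33, enqueue [16], visited so far: [35, 15, 40, 8, 33]
  queue [44, 16] -> pop 44, enqueue [43, 49], visited so far: [35, 15, 40, 8, 33, 44]
  queue [16, 43, 49] -> pop 16, enqueue [32], visited so far: [35, 15, 40, 8, 33, 44, 16]
  queue [43, 49, 32] -> pop 43, enqueue [none], visited so far: [35, 15, 40, 8, 33, 44, 16, 43]
  queue [49, 32] -> pop 49, enqueue [none], visited so far: [35, 15, 40, 8, 33, 44, 16, 43, 49]
  queue [32] -> pop 32, enqueue [none], visited so far: [35, 15, 40, 8, 33, 44, 16, 43, 49, 32]
Result: [35, 15, 40, 8, 33, 44, 16, 43, 49, 32]


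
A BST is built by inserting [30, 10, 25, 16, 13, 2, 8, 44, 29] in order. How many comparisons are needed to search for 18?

Search path for 18: 30 -> 10 -> 25 -> 16
Found: False
Comparisons: 4


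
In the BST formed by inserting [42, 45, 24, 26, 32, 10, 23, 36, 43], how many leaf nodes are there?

Tree built from: [42, 45, 24, 26, 32, 10, 23, 36, 43]
Tree (level-order array): [42, 24, 45, 10, 26, 43, None, None, 23, None, 32, None, None, None, None, None, 36]
Rule: A leaf has 0 children.
Per-node child counts:
  node 42: 2 child(ren)
  node 24: 2 child(ren)
  node 10: 1 child(ren)
  node 23: 0 child(ren)
  node 26: 1 child(ren)
  node 32: 1 child(ren)
  node 36: 0 child(ren)
  node 45: 1 child(ren)
  node 43: 0 child(ren)
Matching nodes: [23, 36, 43]
Count of leaf nodes: 3


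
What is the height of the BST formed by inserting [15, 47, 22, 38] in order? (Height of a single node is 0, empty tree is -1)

Insertion order: [15, 47, 22, 38]
Tree (level-order array): [15, None, 47, 22, None, None, 38]
Compute height bottom-up (empty subtree = -1):
  height(38) = 1 + max(-1, -1) = 0
  height(22) = 1 + max(-1, 0) = 1
  height(47) = 1 + max(1, -1) = 2
  height(15) = 1 + max(-1, 2) = 3
Height = 3


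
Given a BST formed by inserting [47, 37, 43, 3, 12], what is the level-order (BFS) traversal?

Tree insertion order: [47, 37, 43, 3, 12]
Tree (level-order array): [47, 37, None, 3, 43, None, 12]
BFS from the root, enqueuing left then right child of each popped node:
  queue [47] -> pop 47, enqueue [37], visited so far: [47]
  queue [37] -> pop 37, enqueue [3, 43], visited so far: [47, 37]
  queue [3, 43] -> pop 3, enqueue [12], visited so far: [47, 37, 3]
  queue [43, 12] -> pop 43, enqueue [none], visited so far: [47, 37, 3, 43]
  queue [12] -> pop 12, enqueue [none], visited so far: [47, 37, 3, 43, 12]
Result: [47, 37, 3, 43, 12]


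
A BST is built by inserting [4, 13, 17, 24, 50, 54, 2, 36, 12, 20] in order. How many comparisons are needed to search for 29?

Search path for 29: 4 -> 13 -> 17 -> 24 -> 50 -> 36
Found: False
Comparisons: 6


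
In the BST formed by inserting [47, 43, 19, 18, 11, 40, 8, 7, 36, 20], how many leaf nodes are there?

Tree built from: [47, 43, 19, 18, 11, 40, 8, 7, 36, 20]
Tree (level-order array): [47, 43, None, 19, None, 18, 40, 11, None, 36, None, 8, None, 20, None, 7]
Rule: A leaf has 0 children.
Per-node child counts:
  node 47: 1 child(ren)
  node 43: 1 child(ren)
  node 19: 2 child(ren)
  node 18: 1 child(ren)
  node 11: 1 child(ren)
  node 8: 1 child(ren)
  node 7: 0 child(ren)
  node 40: 1 child(ren)
  node 36: 1 child(ren)
  node 20: 0 child(ren)
Matching nodes: [7, 20]
Count of leaf nodes: 2


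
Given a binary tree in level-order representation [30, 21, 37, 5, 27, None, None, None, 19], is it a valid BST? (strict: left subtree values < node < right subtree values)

Level-order array: [30, 21, 37, 5, 27, None, None, None, 19]
Validate using subtree bounds (lo, hi): at each node, require lo < value < hi,
then recurse left with hi=value and right with lo=value.
Preorder trace (stopping at first violation):
  at node 30 with bounds (-inf, +inf): OK
  at node 21 with bounds (-inf, 30): OK
  at node 5 with bounds (-inf, 21): OK
  at node 19 with bounds (5, 21): OK
  at node 27 with bounds (21, 30): OK
  at node 37 with bounds (30, +inf): OK
No violation found at any node.
Result: Valid BST


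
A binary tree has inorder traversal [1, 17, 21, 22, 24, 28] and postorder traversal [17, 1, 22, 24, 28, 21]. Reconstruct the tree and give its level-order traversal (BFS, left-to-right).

Inorder:   [1, 17, 21, 22, 24, 28]
Postorder: [17, 1, 22, 24, 28, 21]
Algorithm: postorder visits root last, so walk postorder right-to-left;
each value is the root of the current inorder slice — split it at that
value, recurse on the right subtree first, then the left.
Recursive splits:
  root=21; inorder splits into left=[1, 17], right=[22, 24, 28]
  root=28; inorder splits into left=[22, 24], right=[]
  root=24; inorder splits into left=[22], right=[]
  root=22; inorder splits into left=[], right=[]
  root=1; inorder splits into left=[], right=[17]
  root=17; inorder splits into left=[], right=[]
Reconstructed level-order: [21, 1, 28, 17, 24, 22]


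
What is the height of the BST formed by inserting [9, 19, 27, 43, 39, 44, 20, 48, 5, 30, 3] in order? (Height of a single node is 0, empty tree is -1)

Insertion order: [9, 19, 27, 43, 39, 44, 20, 48, 5, 30, 3]
Tree (level-order array): [9, 5, 19, 3, None, None, 27, None, None, 20, 43, None, None, 39, 44, 30, None, None, 48]
Compute height bottom-up (empty subtree = -1):
  height(3) = 1 + max(-1, -1) = 0
  height(5) = 1 + max(0, -1) = 1
  height(20) = 1 + max(-1, -1) = 0
  height(30) = 1 + max(-1, -1) = 0
  height(39) = 1 + max(0, -1) = 1
  height(48) = 1 + max(-1, -1) = 0
  height(44) = 1 + max(-1, 0) = 1
  height(43) = 1 + max(1, 1) = 2
  height(27) = 1 + max(0, 2) = 3
  height(19) = 1 + max(-1, 3) = 4
  height(9) = 1 + max(1, 4) = 5
Height = 5


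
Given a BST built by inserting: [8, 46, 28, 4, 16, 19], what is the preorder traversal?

Tree insertion order: [8, 46, 28, 4, 16, 19]
Tree (level-order array): [8, 4, 46, None, None, 28, None, 16, None, None, 19]
Preorder traversal: [8, 4, 46, 28, 16, 19]


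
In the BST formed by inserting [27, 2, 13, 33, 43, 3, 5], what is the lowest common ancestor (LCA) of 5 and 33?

Tree insertion order: [27, 2, 13, 33, 43, 3, 5]
Tree (level-order array): [27, 2, 33, None, 13, None, 43, 3, None, None, None, None, 5]
In a BST, the LCA of p=5, q=33 is the first node v on the
root-to-leaf path with p <= v <= q (go left if both < v, right if both > v).
Walk from root:
  at 27: 5 <= 27 <= 33, this is the LCA
LCA = 27


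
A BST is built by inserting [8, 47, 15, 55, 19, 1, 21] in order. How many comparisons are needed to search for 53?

Search path for 53: 8 -> 47 -> 55
Found: False
Comparisons: 3


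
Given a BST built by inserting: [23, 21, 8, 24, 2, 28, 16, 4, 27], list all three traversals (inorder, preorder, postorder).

Tree insertion order: [23, 21, 8, 24, 2, 28, 16, 4, 27]
Tree (level-order array): [23, 21, 24, 8, None, None, 28, 2, 16, 27, None, None, 4]
Inorder (L, root, R): [2, 4, 8, 16, 21, 23, 24, 27, 28]
Preorder (root, L, R): [23, 21, 8, 2, 4, 16, 24, 28, 27]
Postorder (L, R, root): [4, 2, 16, 8, 21, 27, 28, 24, 23]


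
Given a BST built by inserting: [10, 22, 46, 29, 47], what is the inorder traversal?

Tree insertion order: [10, 22, 46, 29, 47]
Tree (level-order array): [10, None, 22, None, 46, 29, 47]
Inorder traversal: [10, 22, 29, 46, 47]


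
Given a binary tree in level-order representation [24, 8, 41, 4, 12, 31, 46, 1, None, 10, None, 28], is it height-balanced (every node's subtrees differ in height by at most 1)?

Tree (level-order array): [24, 8, 41, 4, 12, 31, 46, 1, None, 10, None, 28]
Definition: a tree is height-balanced if, at every node, |h(left) - h(right)| <= 1 (empty subtree has height -1).
Bottom-up per-node check:
  node 1: h_left=-1, h_right=-1, diff=0 [OK], height=0
  node 4: h_left=0, h_right=-1, diff=1 [OK], height=1
  node 10: h_left=-1, h_right=-1, diff=0 [OK], height=0
  node 12: h_left=0, h_right=-1, diff=1 [OK], height=1
  node 8: h_left=1, h_right=1, diff=0 [OK], height=2
  node 28: h_left=-1, h_right=-1, diff=0 [OK], height=0
  node 31: h_left=0, h_right=-1, diff=1 [OK], height=1
  node 46: h_left=-1, h_right=-1, diff=0 [OK], height=0
  node 41: h_left=1, h_right=0, diff=1 [OK], height=2
  node 24: h_left=2, h_right=2, diff=0 [OK], height=3
All nodes satisfy the balance condition.
Result: Balanced


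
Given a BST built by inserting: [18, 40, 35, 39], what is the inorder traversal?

Tree insertion order: [18, 40, 35, 39]
Tree (level-order array): [18, None, 40, 35, None, None, 39]
Inorder traversal: [18, 35, 39, 40]


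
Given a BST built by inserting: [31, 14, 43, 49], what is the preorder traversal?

Tree insertion order: [31, 14, 43, 49]
Tree (level-order array): [31, 14, 43, None, None, None, 49]
Preorder traversal: [31, 14, 43, 49]


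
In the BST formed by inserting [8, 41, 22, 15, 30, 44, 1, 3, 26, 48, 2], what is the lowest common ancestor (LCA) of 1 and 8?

Tree insertion order: [8, 41, 22, 15, 30, 44, 1, 3, 26, 48, 2]
Tree (level-order array): [8, 1, 41, None, 3, 22, 44, 2, None, 15, 30, None, 48, None, None, None, None, 26]
In a BST, the LCA of p=1, q=8 is the first node v on the
root-to-leaf path with p <= v <= q (go left if both < v, right if both > v).
Walk from root:
  at 8: 1 <= 8 <= 8, this is the LCA
LCA = 8


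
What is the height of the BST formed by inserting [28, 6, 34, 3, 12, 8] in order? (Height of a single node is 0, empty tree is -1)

Insertion order: [28, 6, 34, 3, 12, 8]
Tree (level-order array): [28, 6, 34, 3, 12, None, None, None, None, 8]
Compute height bottom-up (empty subtree = -1):
  height(3) = 1 + max(-1, -1) = 0
  height(8) = 1 + max(-1, -1) = 0
  height(12) = 1 + max(0, -1) = 1
  height(6) = 1 + max(0, 1) = 2
  height(34) = 1 + max(-1, -1) = 0
  height(28) = 1 + max(2, 0) = 3
Height = 3


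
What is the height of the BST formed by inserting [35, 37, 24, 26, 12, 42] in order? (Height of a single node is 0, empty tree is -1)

Insertion order: [35, 37, 24, 26, 12, 42]
Tree (level-order array): [35, 24, 37, 12, 26, None, 42]
Compute height bottom-up (empty subtree = -1):
  height(12) = 1 + max(-1, -1) = 0
  height(26) = 1 + max(-1, -1) = 0
  height(24) = 1 + max(0, 0) = 1
  height(42) = 1 + max(-1, -1) = 0
  height(37) = 1 + max(-1, 0) = 1
  height(35) = 1 + max(1, 1) = 2
Height = 2


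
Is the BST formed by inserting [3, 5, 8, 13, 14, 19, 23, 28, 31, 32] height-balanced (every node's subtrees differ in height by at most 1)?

Tree (level-order array): [3, None, 5, None, 8, None, 13, None, 14, None, 19, None, 23, None, 28, None, 31, None, 32]
Definition: a tree is height-balanced if, at every node, |h(left) - h(right)| <= 1 (empty subtree has height -1).
Bottom-up per-node check:
  node 32: h_left=-1, h_right=-1, diff=0 [OK], height=0
  node 31: h_left=-1, h_right=0, diff=1 [OK], height=1
  node 28: h_left=-1, h_right=1, diff=2 [FAIL (|-1-1|=2 > 1)], height=2
  node 23: h_left=-1, h_right=2, diff=3 [FAIL (|-1-2|=3 > 1)], height=3
  node 19: h_left=-1, h_right=3, diff=4 [FAIL (|-1-3|=4 > 1)], height=4
  node 14: h_left=-1, h_right=4, diff=5 [FAIL (|-1-4|=5 > 1)], height=5
  node 13: h_left=-1, h_right=5, diff=6 [FAIL (|-1-5|=6 > 1)], height=6
  node 8: h_left=-1, h_right=6, diff=7 [FAIL (|-1-6|=7 > 1)], height=7
  node 5: h_left=-1, h_right=7, diff=8 [FAIL (|-1-7|=8 > 1)], height=8
  node 3: h_left=-1, h_right=8, diff=9 [FAIL (|-1-8|=9 > 1)], height=9
Node 28 violates the condition: |-1 - 1| = 2 > 1.
Result: Not balanced


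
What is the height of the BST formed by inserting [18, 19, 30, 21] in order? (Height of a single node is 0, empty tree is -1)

Insertion order: [18, 19, 30, 21]
Tree (level-order array): [18, None, 19, None, 30, 21]
Compute height bottom-up (empty subtree = -1):
  height(21) = 1 + max(-1, -1) = 0
  height(30) = 1 + max(0, -1) = 1
  height(19) = 1 + max(-1, 1) = 2
  height(18) = 1 + max(-1, 2) = 3
Height = 3


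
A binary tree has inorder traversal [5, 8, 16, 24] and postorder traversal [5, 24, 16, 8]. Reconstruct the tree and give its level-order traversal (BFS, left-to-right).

Inorder:   [5, 8, 16, 24]
Postorder: [5, 24, 16, 8]
Algorithm: postorder visits root last, so walk postorder right-to-left;
each value is the root of the current inorder slice — split it at that
value, recurse on the right subtree first, then the left.
Recursive splits:
  root=8; inorder splits into left=[5], right=[16, 24]
  root=16; inorder splits into left=[], right=[24]
  root=24; inorder splits into left=[], right=[]
  root=5; inorder splits into left=[], right=[]
Reconstructed level-order: [8, 5, 16, 24]


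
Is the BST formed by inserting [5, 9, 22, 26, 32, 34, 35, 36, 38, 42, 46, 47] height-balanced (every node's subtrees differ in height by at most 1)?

Tree (level-order array): [5, None, 9, None, 22, None, 26, None, 32, None, 34, None, 35, None, 36, None, 38, None, 42, None, 46, None, 47]
Definition: a tree is height-balanced if, at every node, |h(left) - h(right)| <= 1 (empty subtree has height -1).
Bottom-up per-node check:
  node 47: h_left=-1, h_right=-1, diff=0 [OK], height=0
  node 46: h_left=-1, h_right=0, diff=1 [OK], height=1
  node 42: h_left=-1, h_right=1, diff=2 [FAIL (|-1-1|=2 > 1)], height=2
  node 38: h_left=-1, h_right=2, diff=3 [FAIL (|-1-2|=3 > 1)], height=3
  node 36: h_left=-1, h_right=3, diff=4 [FAIL (|-1-3|=4 > 1)], height=4
  node 35: h_left=-1, h_right=4, diff=5 [FAIL (|-1-4|=5 > 1)], height=5
  node 34: h_left=-1, h_right=5, diff=6 [FAIL (|-1-5|=6 > 1)], height=6
  node 32: h_left=-1, h_right=6, diff=7 [FAIL (|-1-6|=7 > 1)], height=7
  node 26: h_left=-1, h_right=7, diff=8 [FAIL (|-1-7|=8 > 1)], height=8
  node 22: h_left=-1, h_right=8, diff=9 [FAIL (|-1-8|=9 > 1)], height=9
  node 9: h_left=-1, h_right=9, diff=10 [FAIL (|-1-9|=10 > 1)], height=10
  node 5: h_left=-1, h_right=10, diff=11 [FAIL (|-1-10|=11 > 1)], height=11
Node 42 violates the condition: |-1 - 1| = 2 > 1.
Result: Not balanced


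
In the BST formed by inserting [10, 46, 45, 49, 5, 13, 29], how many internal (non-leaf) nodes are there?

Tree built from: [10, 46, 45, 49, 5, 13, 29]
Tree (level-order array): [10, 5, 46, None, None, 45, 49, 13, None, None, None, None, 29]
Rule: An internal node has at least one child.
Per-node child counts:
  node 10: 2 child(ren)
  node 5: 0 child(ren)
  node 46: 2 child(ren)
  node 45: 1 child(ren)
  node 13: 1 child(ren)
  node 29: 0 child(ren)
  node 49: 0 child(ren)
Matching nodes: [10, 46, 45, 13]
Count of internal (non-leaf) nodes: 4


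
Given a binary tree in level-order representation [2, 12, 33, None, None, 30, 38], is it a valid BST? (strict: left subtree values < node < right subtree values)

Level-order array: [2, 12, 33, None, None, 30, 38]
Validate using subtree bounds (lo, hi): at each node, require lo < value < hi,
then recurse left with hi=value and right with lo=value.
Preorder trace (stopping at first violation):
  at node 2 with bounds (-inf, +inf): OK
  at node 12 with bounds (-inf, 2): VIOLATION
Node 12 violates its bound: not (-inf < 12 < 2).
Result: Not a valid BST


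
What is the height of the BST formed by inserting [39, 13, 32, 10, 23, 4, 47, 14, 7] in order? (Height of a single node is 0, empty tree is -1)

Insertion order: [39, 13, 32, 10, 23, 4, 47, 14, 7]
Tree (level-order array): [39, 13, 47, 10, 32, None, None, 4, None, 23, None, None, 7, 14]
Compute height bottom-up (empty subtree = -1):
  height(7) = 1 + max(-1, -1) = 0
  height(4) = 1 + max(-1, 0) = 1
  height(10) = 1 + max(1, -1) = 2
  height(14) = 1 + max(-1, -1) = 0
  height(23) = 1 + max(0, -1) = 1
  height(32) = 1 + max(1, -1) = 2
  height(13) = 1 + max(2, 2) = 3
  height(47) = 1 + max(-1, -1) = 0
  height(39) = 1 + max(3, 0) = 4
Height = 4


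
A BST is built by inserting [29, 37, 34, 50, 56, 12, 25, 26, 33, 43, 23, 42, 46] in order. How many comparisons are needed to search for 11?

Search path for 11: 29 -> 12
Found: False
Comparisons: 2


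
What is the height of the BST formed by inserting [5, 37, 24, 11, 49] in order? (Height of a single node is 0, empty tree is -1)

Insertion order: [5, 37, 24, 11, 49]
Tree (level-order array): [5, None, 37, 24, 49, 11]
Compute height bottom-up (empty subtree = -1):
  height(11) = 1 + max(-1, -1) = 0
  height(24) = 1 + max(0, -1) = 1
  height(49) = 1 + max(-1, -1) = 0
  height(37) = 1 + max(1, 0) = 2
  height(5) = 1 + max(-1, 2) = 3
Height = 3


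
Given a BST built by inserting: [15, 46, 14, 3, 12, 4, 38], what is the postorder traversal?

Tree insertion order: [15, 46, 14, 3, 12, 4, 38]
Tree (level-order array): [15, 14, 46, 3, None, 38, None, None, 12, None, None, 4]
Postorder traversal: [4, 12, 3, 14, 38, 46, 15]


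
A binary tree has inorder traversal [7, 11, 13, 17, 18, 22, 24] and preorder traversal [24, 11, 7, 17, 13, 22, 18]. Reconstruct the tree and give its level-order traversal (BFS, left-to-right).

Inorder:  [7, 11, 13, 17, 18, 22, 24]
Preorder: [24, 11, 7, 17, 13, 22, 18]
Algorithm: preorder visits root first, so consume preorder in order;
for each root, split the current inorder slice at that value into
left-subtree inorder and right-subtree inorder, then recurse.
Recursive splits:
  root=24; inorder splits into left=[7, 11, 13, 17, 18, 22], right=[]
  root=11; inorder splits into left=[7], right=[13, 17, 18, 22]
  root=7; inorder splits into left=[], right=[]
  root=17; inorder splits into left=[13], right=[18, 22]
  root=13; inorder splits into left=[], right=[]
  root=22; inorder splits into left=[18], right=[]
  root=18; inorder splits into left=[], right=[]
Reconstructed level-order: [24, 11, 7, 17, 13, 22, 18]


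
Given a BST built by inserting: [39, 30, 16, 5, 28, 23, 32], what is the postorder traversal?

Tree insertion order: [39, 30, 16, 5, 28, 23, 32]
Tree (level-order array): [39, 30, None, 16, 32, 5, 28, None, None, None, None, 23]
Postorder traversal: [5, 23, 28, 16, 32, 30, 39]


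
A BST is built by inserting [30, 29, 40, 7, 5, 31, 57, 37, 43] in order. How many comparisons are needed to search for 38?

Search path for 38: 30 -> 40 -> 31 -> 37
Found: False
Comparisons: 4


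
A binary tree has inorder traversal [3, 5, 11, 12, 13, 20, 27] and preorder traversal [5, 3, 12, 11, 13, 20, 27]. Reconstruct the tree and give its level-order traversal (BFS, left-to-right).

Inorder:  [3, 5, 11, 12, 13, 20, 27]
Preorder: [5, 3, 12, 11, 13, 20, 27]
Algorithm: preorder visits root first, so consume preorder in order;
for each root, split the current inorder slice at that value into
left-subtree inorder and right-subtree inorder, then recurse.
Recursive splits:
  root=5; inorder splits into left=[3], right=[11, 12, 13, 20, 27]
  root=3; inorder splits into left=[], right=[]
  root=12; inorder splits into left=[11], right=[13, 20, 27]
  root=11; inorder splits into left=[], right=[]
  root=13; inorder splits into left=[], right=[20, 27]
  root=20; inorder splits into left=[], right=[27]
  root=27; inorder splits into left=[], right=[]
Reconstructed level-order: [5, 3, 12, 11, 13, 20, 27]


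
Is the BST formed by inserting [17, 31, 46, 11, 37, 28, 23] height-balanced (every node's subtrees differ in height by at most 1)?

Tree (level-order array): [17, 11, 31, None, None, 28, 46, 23, None, 37]
Definition: a tree is height-balanced if, at every node, |h(left) - h(right)| <= 1 (empty subtree has height -1).
Bottom-up per-node check:
  node 11: h_left=-1, h_right=-1, diff=0 [OK], height=0
  node 23: h_left=-1, h_right=-1, diff=0 [OK], height=0
  node 28: h_left=0, h_right=-1, diff=1 [OK], height=1
  node 37: h_left=-1, h_right=-1, diff=0 [OK], height=0
  node 46: h_left=0, h_right=-1, diff=1 [OK], height=1
  node 31: h_left=1, h_right=1, diff=0 [OK], height=2
  node 17: h_left=0, h_right=2, diff=2 [FAIL (|0-2|=2 > 1)], height=3
Node 17 violates the condition: |0 - 2| = 2 > 1.
Result: Not balanced


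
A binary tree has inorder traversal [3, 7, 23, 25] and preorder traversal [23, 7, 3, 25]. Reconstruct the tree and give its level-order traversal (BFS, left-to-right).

Inorder:  [3, 7, 23, 25]
Preorder: [23, 7, 3, 25]
Algorithm: preorder visits root first, so consume preorder in order;
for each root, split the current inorder slice at that value into
left-subtree inorder and right-subtree inorder, then recurse.
Recursive splits:
  root=23; inorder splits into left=[3, 7], right=[25]
  root=7; inorder splits into left=[3], right=[]
  root=3; inorder splits into left=[], right=[]
  root=25; inorder splits into left=[], right=[]
Reconstructed level-order: [23, 7, 25, 3]


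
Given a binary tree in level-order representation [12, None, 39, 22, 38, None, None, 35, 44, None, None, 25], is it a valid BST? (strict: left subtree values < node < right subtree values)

Level-order array: [12, None, 39, 22, 38, None, None, 35, 44, None, None, 25]
Validate using subtree bounds (lo, hi): at each node, require lo < value < hi,
then recurse left with hi=value and right with lo=value.
Preorder trace (stopping at first violation):
  at node 12 with bounds (-inf, +inf): OK
  at node 39 with bounds (12, +inf): OK
  at node 22 with bounds (12, 39): OK
  at node 38 with bounds (39, +inf): VIOLATION
Node 38 violates its bound: not (39 < 38 < +inf).
Result: Not a valid BST


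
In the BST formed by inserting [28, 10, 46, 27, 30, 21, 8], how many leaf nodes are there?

Tree built from: [28, 10, 46, 27, 30, 21, 8]
Tree (level-order array): [28, 10, 46, 8, 27, 30, None, None, None, 21]
Rule: A leaf has 0 children.
Per-node child counts:
  node 28: 2 child(ren)
  node 10: 2 child(ren)
  node 8: 0 child(ren)
  node 27: 1 child(ren)
  node 21: 0 child(ren)
  node 46: 1 child(ren)
  node 30: 0 child(ren)
Matching nodes: [8, 21, 30]
Count of leaf nodes: 3


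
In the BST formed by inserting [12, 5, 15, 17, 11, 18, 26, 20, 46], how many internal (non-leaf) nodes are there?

Tree built from: [12, 5, 15, 17, 11, 18, 26, 20, 46]
Tree (level-order array): [12, 5, 15, None, 11, None, 17, None, None, None, 18, None, 26, 20, 46]
Rule: An internal node has at least one child.
Per-node child counts:
  node 12: 2 child(ren)
  node 5: 1 child(ren)
  node 11: 0 child(ren)
  node 15: 1 child(ren)
  node 17: 1 child(ren)
  node 18: 1 child(ren)
  node 26: 2 child(ren)
  node 20: 0 child(ren)
  node 46: 0 child(ren)
Matching nodes: [12, 5, 15, 17, 18, 26]
Count of internal (non-leaf) nodes: 6


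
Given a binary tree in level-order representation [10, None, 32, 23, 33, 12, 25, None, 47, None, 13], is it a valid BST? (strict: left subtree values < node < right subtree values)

Level-order array: [10, None, 32, 23, 33, 12, 25, None, 47, None, 13]
Validate using subtree bounds (lo, hi): at each node, require lo < value < hi,
then recurse left with hi=value and right with lo=value.
Preorder trace (stopping at first violation):
  at node 10 with bounds (-inf, +inf): OK
  at node 32 with bounds (10, +inf): OK
  at node 23 with bounds (10, 32): OK
  at node 12 with bounds (10, 23): OK
  at node 13 with bounds (12, 23): OK
  at node 25 with bounds (23, 32): OK
  at node 33 with bounds (32, +inf): OK
  at node 47 with bounds (33, +inf): OK
No violation found at any node.
Result: Valid BST


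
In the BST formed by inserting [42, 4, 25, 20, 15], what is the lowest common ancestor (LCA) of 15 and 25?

Tree insertion order: [42, 4, 25, 20, 15]
Tree (level-order array): [42, 4, None, None, 25, 20, None, 15]
In a BST, the LCA of p=15, q=25 is the first node v on the
root-to-leaf path with p <= v <= q (go left if both < v, right if both > v).
Walk from root:
  at 42: both 15 and 25 < 42, go left
  at 4: both 15 and 25 > 4, go right
  at 25: 15 <= 25 <= 25, this is the LCA
LCA = 25


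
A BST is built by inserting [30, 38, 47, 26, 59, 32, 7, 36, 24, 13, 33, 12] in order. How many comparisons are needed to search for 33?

Search path for 33: 30 -> 38 -> 32 -> 36 -> 33
Found: True
Comparisons: 5


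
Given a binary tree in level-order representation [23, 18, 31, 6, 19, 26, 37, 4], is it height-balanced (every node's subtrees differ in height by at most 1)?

Tree (level-order array): [23, 18, 31, 6, 19, 26, 37, 4]
Definition: a tree is height-balanced if, at every node, |h(left) - h(right)| <= 1 (empty subtree has height -1).
Bottom-up per-node check:
  node 4: h_left=-1, h_right=-1, diff=0 [OK], height=0
  node 6: h_left=0, h_right=-1, diff=1 [OK], height=1
  node 19: h_left=-1, h_right=-1, diff=0 [OK], height=0
  node 18: h_left=1, h_right=0, diff=1 [OK], height=2
  node 26: h_left=-1, h_right=-1, diff=0 [OK], height=0
  node 37: h_left=-1, h_right=-1, diff=0 [OK], height=0
  node 31: h_left=0, h_right=0, diff=0 [OK], height=1
  node 23: h_left=2, h_right=1, diff=1 [OK], height=3
All nodes satisfy the balance condition.
Result: Balanced


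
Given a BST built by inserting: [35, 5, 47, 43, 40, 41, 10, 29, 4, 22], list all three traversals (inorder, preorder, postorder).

Tree insertion order: [35, 5, 47, 43, 40, 41, 10, 29, 4, 22]
Tree (level-order array): [35, 5, 47, 4, 10, 43, None, None, None, None, 29, 40, None, 22, None, None, 41]
Inorder (L, root, R): [4, 5, 10, 22, 29, 35, 40, 41, 43, 47]
Preorder (root, L, R): [35, 5, 4, 10, 29, 22, 47, 43, 40, 41]
Postorder (L, R, root): [4, 22, 29, 10, 5, 41, 40, 43, 47, 35]


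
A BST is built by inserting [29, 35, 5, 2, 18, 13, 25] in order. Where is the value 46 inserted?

Starting tree (level order): [29, 5, 35, 2, 18, None, None, None, None, 13, 25]
Insertion path: 29 -> 35
Result: insert 46 as right child of 35
Final tree (level order): [29, 5, 35, 2, 18, None, 46, None, None, 13, 25]


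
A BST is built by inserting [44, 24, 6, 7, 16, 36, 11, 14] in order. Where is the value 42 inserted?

Starting tree (level order): [44, 24, None, 6, 36, None, 7, None, None, None, 16, 11, None, None, 14]
Insertion path: 44 -> 24 -> 36
Result: insert 42 as right child of 36
Final tree (level order): [44, 24, None, 6, 36, None, 7, None, 42, None, 16, None, None, 11, None, None, 14]


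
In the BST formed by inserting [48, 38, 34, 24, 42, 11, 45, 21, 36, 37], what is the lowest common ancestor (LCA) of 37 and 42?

Tree insertion order: [48, 38, 34, 24, 42, 11, 45, 21, 36, 37]
Tree (level-order array): [48, 38, None, 34, 42, 24, 36, None, 45, 11, None, None, 37, None, None, None, 21]
In a BST, the LCA of p=37, q=42 is the first node v on the
root-to-leaf path with p <= v <= q (go left if both < v, right if both > v).
Walk from root:
  at 48: both 37 and 42 < 48, go left
  at 38: 37 <= 38 <= 42, this is the LCA
LCA = 38


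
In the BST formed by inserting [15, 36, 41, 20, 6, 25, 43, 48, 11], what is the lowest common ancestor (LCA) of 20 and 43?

Tree insertion order: [15, 36, 41, 20, 6, 25, 43, 48, 11]
Tree (level-order array): [15, 6, 36, None, 11, 20, 41, None, None, None, 25, None, 43, None, None, None, 48]
In a BST, the LCA of p=20, q=43 is the first node v on the
root-to-leaf path with p <= v <= q (go left if both < v, right if both > v).
Walk from root:
  at 15: both 20 and 43 > 15, go right
  at 36: 20 <= 36 <= 43, this is the LCA
LCA = 36


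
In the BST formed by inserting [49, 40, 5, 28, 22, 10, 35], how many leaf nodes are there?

Tree built from: [49, 40, 5, 28, 22, 10, 35]
Tree (level-order array): [49, 40, None, 5, None, None, 28, 22, 35, 10]
Rule: A leaf has 0 children.
Per-node child counts:
  node 49: 1 child(ren)
  node 40: 1 child(ren)
  node 5: 1 child(ren)
  node 28: 2 child(ren)
  node 22: 1 child(ren)
  node 10: 0 child(ren)
  node 35: 0 child(ren)
Matching nodes: [10, 35]
Count of leaf nodes: 2


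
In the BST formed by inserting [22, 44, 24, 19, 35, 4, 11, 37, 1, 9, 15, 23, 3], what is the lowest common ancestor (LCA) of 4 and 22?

Tree insertion order: [22, 44, 24, 19, 35, 4, 11, 37, 1, 9, 15, 23, 3]
Tree (level-order array): [22, 19, 44, 4, None, 24, None, 1, 11, 23, 35, None, 3, 9, 15, None, None, None, 37]
In a BST, the LCA of p=4, q=22 is the first node v on the
root-to-leaf path with p <= v <= q (go left if both < v, right if both > v).
Walk from root:
  at 22: 4 <= 22 <= 22, this is the LCA
LCA = 22


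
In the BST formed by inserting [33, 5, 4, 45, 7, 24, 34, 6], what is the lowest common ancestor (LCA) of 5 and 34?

Tree insertion order: [33, 5, 4, 45, 7, 24, 34, 6]
Tree (level-order array): [33, 5, 45, 4, 7, 34, None, None, None, 6, 24]
In a BST, the LCA of p=5, q=34 is the first node v on the
root-to-leaf path with p <= v <= q (go left if both < v, right if both > v).
Walk from root:
  at 33: 5 <= 33 <= 34, this is the LCA
LCA = 33


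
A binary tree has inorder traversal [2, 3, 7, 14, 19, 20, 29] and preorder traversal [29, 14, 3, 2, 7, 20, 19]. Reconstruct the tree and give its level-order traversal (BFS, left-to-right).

Inorder:  [2, 3, 7, 14, 19, 20, 29]
Preorder: [29, 14, 3, 2, 7, 20, 19]
Algorithm: preorder visits root first, so consume preorder in order;
for each root, split the current inorder slice at that value into
left-subtree inorder and right-subtree inorder, then recurse.
Recursive splits:
  root=29; inorder splits into left=[2, 3, 7, 14, 19, 20], right=[]
  root=14; inorder splits into left=[2, 3, 7], right=[19, 20]
  root=3; inorder splits into left=[2], right=[7]
  root=2; inorder splits into left=[], right=[]
  root=7; inorder splits into left=[], right=[]
  root=20; inorder splits into left=[19], right=[]
  root=19; inorder splits into left=[], right=[]
Reconstructed level-order: [29, 14, 3, 20, 2, 7, 19]


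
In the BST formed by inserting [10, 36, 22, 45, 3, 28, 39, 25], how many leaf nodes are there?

Tree built from: [10, 36, 22, 45, 3, 28, 39, 25]
Tree (level-order array): [10, 3, 36, None, None, 22, 45, None, 28, 39, None, 25]
Rule: A leaf has 0 children.
Per-node child counts:
  node 10: 2 child(ren)
  node 3: 0 child(ren)
  node 36: 2 child(ren)
  node 22: 1 child(ren)
  node 28: 1 child(ren)
  node 25: 0 child(ren)
  node 45: 1 child(ren)
  node 39: 0 child(ren)
Matching nodes: [3, 25, 39]
Count of leaf nodes: 3


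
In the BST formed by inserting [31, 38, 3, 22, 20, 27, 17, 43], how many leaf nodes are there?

Tree built from: [31, 38, 3, 22, 20, 27, 17, 43]
Tree (level-order array): [31, 3, 38, None, 22, None, 43, 20, 27, None, None, 17]
Rule: A leaf has 0 children.
Per-node child counts:
  node 31: 2 child(ren)
  node 3: 1 child(ren)
  node 22: 2 child(ren)
  node 20: 1 child(ren)
  node 17: 0 child(ren)
  node 27: 0 child(ren)
  node 38: 1 child(ren)
  node 43: 0 child(ren)
Matching nodes: [17, 27, 43]
Count of leaf nodes: 3
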